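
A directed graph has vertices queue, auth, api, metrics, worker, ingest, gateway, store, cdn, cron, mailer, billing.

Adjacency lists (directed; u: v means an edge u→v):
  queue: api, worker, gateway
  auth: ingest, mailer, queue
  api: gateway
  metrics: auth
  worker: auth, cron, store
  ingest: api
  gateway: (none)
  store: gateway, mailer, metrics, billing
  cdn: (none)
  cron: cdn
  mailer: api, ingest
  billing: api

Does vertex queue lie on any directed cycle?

queue is on a cycle iff queue can reach itself via ≥1 edge.
queue → worker → auth → queue — yes.

Yes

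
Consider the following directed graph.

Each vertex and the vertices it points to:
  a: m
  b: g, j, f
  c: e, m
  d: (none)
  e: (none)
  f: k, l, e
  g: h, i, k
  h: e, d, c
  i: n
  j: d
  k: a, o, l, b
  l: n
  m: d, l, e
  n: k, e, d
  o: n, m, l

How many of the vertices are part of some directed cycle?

A vertex is on a directed cycle iff it belongs to a strongly connected component of size ≥ 2 (or has a self-loop).
The vertices on cycles are {a, b, c, f, g, h, i, k, l, m, n, o} — 12 in total.

12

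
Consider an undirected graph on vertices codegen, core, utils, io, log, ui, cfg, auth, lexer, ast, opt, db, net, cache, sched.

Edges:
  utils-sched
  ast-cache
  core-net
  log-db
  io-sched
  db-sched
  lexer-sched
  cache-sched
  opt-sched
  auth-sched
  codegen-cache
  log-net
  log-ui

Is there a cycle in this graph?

No

DFS, tracking each vertex's parent; an edge to a visited non-parent vertex closes a cycle.
Start from ast:
visit ast (parent –)
  visit cache (parent ast)
    cache–ast: parent, skip
    visit sched (parent cache)
      visit lexer (parent sched)
        lexer–sched: parent, skip
      sched–cache: parent, skip
      visit opt (parent sched)
        opt–sched: parent, skip
      visit utils (parent sched)
        utils–sched: parent, skip
      visit auth (parent sched)
        auth–sched: parent, skip
      visit db (parent sched)
        db–sched: parent, skip
        visit log (parent db)
          visit ui (parent log)
            ui–log: parent, skip
          visit net (parent log)
            net–log: parent, skip
            visit core (parent net)
              core–net: parent, skip
          log–db: parent, skip
      visit io (parent sched)
        io–sched: parent, skip
    visit codegen (parent cache)
      codegen–cache: parent, skip
visit cfg (parent –)
No non-parent visited neighbor found — the graph is a forest.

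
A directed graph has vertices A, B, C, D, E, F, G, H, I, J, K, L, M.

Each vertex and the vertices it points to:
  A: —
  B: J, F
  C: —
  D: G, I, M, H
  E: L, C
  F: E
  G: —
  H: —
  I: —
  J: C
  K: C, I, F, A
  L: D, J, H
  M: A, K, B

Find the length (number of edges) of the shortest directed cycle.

For each vertex v, BFS finds the shortest path from v back to v.
The shortest such closed walk is E → L → D → M → B → F → E, length 6.

6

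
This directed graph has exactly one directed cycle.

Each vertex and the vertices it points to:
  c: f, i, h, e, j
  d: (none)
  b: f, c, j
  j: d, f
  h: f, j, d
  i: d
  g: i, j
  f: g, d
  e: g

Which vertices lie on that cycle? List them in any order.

f, g, j

DFS with gray/black marking from g:
g gray
  i gray
    d gray
    d black
  i black
  j gray
    j→d: d black — skip
    f gray
      f→g: g is gray → back edge
Back edge closes the cycle g → j → f → g; its vertices are {f, g, j}.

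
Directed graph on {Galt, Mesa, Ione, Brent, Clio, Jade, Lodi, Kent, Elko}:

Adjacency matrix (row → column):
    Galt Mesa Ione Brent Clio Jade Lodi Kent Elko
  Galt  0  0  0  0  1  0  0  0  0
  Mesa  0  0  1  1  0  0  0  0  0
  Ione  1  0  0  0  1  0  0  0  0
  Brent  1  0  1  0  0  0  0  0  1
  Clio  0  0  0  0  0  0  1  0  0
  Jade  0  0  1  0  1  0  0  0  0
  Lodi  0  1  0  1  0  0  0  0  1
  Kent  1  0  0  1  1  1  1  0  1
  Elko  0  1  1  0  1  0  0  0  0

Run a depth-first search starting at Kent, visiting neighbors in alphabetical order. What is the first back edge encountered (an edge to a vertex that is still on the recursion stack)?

Lodi->Brent

DFS from Kent (visiting neighbors in alphabetical order); mark gray on enter, black on exit:
Kent gray
  Brent gray
    Elko gray
      Clio gray
        Lodi gray
          Lodi→Brent: Brent is gray → back edge
First back edge: Lodi → Brent.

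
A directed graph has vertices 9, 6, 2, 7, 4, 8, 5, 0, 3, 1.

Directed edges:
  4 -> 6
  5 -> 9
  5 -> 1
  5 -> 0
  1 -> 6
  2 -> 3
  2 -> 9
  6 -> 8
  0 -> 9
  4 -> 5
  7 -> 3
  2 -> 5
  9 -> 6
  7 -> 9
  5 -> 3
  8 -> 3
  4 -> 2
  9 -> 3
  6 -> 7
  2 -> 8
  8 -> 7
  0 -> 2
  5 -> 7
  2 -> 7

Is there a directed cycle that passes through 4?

No

4 lies on a cycle iff there is a path from 4 back to itself.
Exploring from 4, it never reaches itself; equivalently, its strongly connected component is a singleton.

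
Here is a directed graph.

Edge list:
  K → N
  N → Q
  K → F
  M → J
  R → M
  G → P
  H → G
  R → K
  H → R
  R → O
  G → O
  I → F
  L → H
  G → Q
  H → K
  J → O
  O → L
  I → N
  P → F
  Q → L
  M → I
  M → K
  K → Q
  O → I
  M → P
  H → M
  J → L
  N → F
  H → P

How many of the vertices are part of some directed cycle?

11

A vertex is on a directed cycle iff it belongs to a strongly connected component of size ≥ 2 (or has a self-loop).
The vertices on cycles are {G, H, I, J, K, L, M, N, O, Q, R} — 11 in total.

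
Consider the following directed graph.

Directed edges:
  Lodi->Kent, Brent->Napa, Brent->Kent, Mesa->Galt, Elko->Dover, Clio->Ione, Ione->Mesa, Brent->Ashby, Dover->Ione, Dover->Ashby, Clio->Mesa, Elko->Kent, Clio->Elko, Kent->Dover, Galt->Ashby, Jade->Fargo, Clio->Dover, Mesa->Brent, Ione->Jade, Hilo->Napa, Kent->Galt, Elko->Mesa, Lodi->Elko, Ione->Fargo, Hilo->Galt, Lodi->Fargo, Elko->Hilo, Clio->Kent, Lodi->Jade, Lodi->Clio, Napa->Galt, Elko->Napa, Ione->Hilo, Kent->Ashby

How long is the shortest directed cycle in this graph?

For each vertex v, BFS finds the shortest path from v back to v.
The shortest such closed walk is Ione → Mesa → Brent → Kent → Dover → Ione, length 5.

5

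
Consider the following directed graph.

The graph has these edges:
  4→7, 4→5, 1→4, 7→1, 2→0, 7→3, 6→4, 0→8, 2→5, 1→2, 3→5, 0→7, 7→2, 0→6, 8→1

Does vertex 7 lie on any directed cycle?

Yes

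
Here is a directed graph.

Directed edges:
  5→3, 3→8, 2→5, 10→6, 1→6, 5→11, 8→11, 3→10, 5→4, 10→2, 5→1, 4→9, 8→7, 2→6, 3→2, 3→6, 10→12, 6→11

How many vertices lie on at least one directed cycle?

4

A vertex is on a directed cycle iff it belongs to a strongly connected component of size ≥ 2 (or has a self-loop).
The vertices on cycles are {2, 3, 5, 10} — 4 in total.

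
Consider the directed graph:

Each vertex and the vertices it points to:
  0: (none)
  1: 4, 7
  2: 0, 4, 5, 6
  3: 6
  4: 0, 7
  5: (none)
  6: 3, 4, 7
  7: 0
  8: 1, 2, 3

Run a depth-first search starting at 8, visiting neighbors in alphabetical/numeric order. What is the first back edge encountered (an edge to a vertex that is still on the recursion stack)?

DFS from 8 (visiting neighbors in alphabetical/numeric order); mark gray on enter, black on exit:
8 gray
  1 gray
    4 gray
      0 gray
      0 black
      7 gray
        7→0: 0 black — skip
      7 black
    4 black
    1→7: 7 black — skip
  1 black
  2 gray
    2→0: 0 black — skip
    2→4: 4 black — skip
    5 gray
    5 black
    6 gray
      3 gray
        3→6: 6 is gray → back edge
First back edge: 3 → 6.

3→6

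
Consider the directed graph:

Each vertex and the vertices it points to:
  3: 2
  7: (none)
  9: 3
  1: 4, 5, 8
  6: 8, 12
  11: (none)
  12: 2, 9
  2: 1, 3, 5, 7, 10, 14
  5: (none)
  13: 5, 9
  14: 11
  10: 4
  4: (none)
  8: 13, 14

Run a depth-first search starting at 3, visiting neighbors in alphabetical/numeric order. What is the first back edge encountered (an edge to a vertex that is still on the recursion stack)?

DFS from 3 (visiting neighbors in alphabetical/numeric order); mark gray on enter, black on exit:
3 gray
  2 gray
    1 gray
      4 gray
      4 black
      5 gray
      5 black
      8 gray
        13 gray
          13→5: 5 black — skip
          9 gray
            9→3: 3 is gray → back edge
First back edge: 9 → 3.

9→3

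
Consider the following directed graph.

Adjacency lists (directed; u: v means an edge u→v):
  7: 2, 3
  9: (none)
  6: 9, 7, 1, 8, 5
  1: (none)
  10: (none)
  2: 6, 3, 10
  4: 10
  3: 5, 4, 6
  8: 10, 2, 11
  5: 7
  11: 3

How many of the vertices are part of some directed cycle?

A vertex is on a directed cycle iff it belongs to a strongly connected component of size ≥ 2 (or has a self-loop).
The vertices on cycles are {2, 3, 5, 6, 7, 8, 11} — 7 in total.

7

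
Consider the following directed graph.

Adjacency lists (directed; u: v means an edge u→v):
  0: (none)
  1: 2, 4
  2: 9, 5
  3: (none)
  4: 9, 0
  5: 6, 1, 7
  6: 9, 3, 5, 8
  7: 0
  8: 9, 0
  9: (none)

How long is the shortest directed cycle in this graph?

For each vertex v, BFS finds the shortest path from v back to v.
The shortest such closed walk is 6 → 5 → 6, length 2.

2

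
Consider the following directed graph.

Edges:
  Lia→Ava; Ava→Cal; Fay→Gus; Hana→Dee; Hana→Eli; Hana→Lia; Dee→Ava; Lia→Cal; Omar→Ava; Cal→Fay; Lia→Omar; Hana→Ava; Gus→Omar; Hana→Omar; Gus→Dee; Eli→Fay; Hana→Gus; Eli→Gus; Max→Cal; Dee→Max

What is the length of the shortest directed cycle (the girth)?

5

For each vertex v, BFS finds the shortest path from v back to v.
The shortest such closed walk is Dee → Max → Cal → Fay → Gus → Dee, length 5.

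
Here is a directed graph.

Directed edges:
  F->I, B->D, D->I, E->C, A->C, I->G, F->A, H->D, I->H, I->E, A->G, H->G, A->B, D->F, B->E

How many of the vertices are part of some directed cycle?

6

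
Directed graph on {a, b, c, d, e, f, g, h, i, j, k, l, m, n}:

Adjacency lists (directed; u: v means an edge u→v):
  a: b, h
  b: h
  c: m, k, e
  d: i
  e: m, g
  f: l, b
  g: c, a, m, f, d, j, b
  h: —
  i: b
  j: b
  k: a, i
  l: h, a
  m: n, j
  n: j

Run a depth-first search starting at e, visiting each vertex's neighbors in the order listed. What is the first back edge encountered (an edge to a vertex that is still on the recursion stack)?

c→e

DFS from e (visiting each vertex's neighbors in the order listed); mark gray on enter, black on exit:
e gray
  m gray
    n gray
      j gray
        b gray
          h gray
          h black
        b black
      j black
    n black
    m→j: j black — skip
  m black
  g gray
    c gray
      c→m: m black — skip
      k gray
        a gray
          a→b: b black — skip
          a→h: h black — skip
        a black
        i gray
          i→b: b black — skip
        i black
      k black
      c→e: e is gray → back edge
First back edge: c → e.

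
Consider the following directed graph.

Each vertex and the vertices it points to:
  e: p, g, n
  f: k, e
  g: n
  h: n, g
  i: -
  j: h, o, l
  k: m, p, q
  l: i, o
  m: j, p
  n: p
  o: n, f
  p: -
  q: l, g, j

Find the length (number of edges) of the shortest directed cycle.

5

For each vertex v, BFS finds the shortest path from v back to v.
The shortest such closed walk is k → m → j → o → f → k, length 5.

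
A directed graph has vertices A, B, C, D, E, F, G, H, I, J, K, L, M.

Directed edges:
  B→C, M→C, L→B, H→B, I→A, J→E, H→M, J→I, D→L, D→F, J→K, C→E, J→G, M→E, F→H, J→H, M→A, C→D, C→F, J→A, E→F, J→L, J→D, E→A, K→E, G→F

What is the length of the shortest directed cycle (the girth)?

For each vertex v, BFS finds the shortest path from v back to v.
The shortest such closed walk is L → B → C → D → L, length 4.

4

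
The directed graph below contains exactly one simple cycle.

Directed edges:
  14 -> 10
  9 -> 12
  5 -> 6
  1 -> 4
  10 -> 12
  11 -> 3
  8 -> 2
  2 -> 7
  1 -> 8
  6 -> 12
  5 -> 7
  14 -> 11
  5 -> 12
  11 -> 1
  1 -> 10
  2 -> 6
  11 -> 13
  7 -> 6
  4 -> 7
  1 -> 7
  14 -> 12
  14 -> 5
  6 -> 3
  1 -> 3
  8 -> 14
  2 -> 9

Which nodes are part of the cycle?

1, 8, 11, 14

DFS with gray/black marking from 8:
8 gray
  14 gray
    10 gray
      12 gray
      12 black
    10 black
    5 gray
      5→12: 12 black — skip
      7 gray
        6 gray
          3 gray
          3 black
          6→12: 12 black — skip
        6 black
      7 black
      5→6: 6 black — skip
    5 black
    14→12: 12 black — skip
    11 gray
      13 gray
      13 black
      1 gray
        4 gray
          4→7: 7 black — skip
        4 black
        1→3: 3 black — skip
        1→10: 10 black — skip
        1→8: 8 is gray → back edge
Back edge closes the cycle 8 → 14 → 11 → 1 → 8; its vertices are {1, 8, 11, 14}.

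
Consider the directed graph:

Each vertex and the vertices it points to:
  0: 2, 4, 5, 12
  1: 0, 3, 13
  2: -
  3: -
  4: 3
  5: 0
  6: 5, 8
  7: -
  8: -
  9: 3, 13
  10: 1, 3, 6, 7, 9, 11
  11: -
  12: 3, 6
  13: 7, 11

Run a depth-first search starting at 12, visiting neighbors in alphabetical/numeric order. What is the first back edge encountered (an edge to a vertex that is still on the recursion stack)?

0→5

DFS from 12 (visiting neighbors in alphabetical/numeric order); mark gray on enter, black on exit:
12 gray
  3 gray
  3 black
  6 gray
    5 gray
      0 gray
        2 gray
        2 black
        4 gray
          4→3: 3 black — skip
        4 black
        0→5: 5 is gray → back edge
First back edge: 0 → 5.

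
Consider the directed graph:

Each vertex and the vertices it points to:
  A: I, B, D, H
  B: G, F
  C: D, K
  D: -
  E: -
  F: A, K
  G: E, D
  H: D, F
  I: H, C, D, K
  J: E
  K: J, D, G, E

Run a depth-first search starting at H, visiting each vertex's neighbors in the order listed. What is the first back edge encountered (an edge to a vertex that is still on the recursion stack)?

DFS from H (visiting each vertex's neighbors in the order listed); mark gray on enter, black on exit:
H gray
  D gray
  D black
  F gray
    A gray
      I gray
        I→H: H is gray → back edge
First back edge: I → H.

I→H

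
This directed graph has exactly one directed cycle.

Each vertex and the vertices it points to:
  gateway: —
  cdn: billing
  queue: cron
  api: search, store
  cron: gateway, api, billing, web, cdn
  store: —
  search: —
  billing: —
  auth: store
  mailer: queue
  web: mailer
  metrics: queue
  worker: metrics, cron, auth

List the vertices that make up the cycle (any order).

web, cron, queue, mailer

DFS with gray/black marking from cron:
cron gray
  gateway gray
  gateway black
  api gray
    search gray
    search black
    store gray
    store black
  api black
  billing gray
  billing black
  web gray
    mailer gray
      queue gray
        queue→cron: cron is gray → back edge
Back edge closes the cycle cron → web → mailer → queue → cron; its vertices are {web, cron, queue, mailer}.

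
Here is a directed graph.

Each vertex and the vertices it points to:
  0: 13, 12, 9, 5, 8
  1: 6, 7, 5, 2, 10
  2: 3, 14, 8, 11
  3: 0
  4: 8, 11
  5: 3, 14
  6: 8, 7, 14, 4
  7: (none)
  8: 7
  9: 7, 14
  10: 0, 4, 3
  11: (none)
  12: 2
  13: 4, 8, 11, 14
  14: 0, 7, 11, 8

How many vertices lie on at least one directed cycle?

A vertex is on a directed cycle iff it belongs to a strongly connected component of size ≥ 2 (or has a self-loop).
The vertices on cycles are {0, 2, 3, 5, 9, 12, 13, 14} — 8 in total.

8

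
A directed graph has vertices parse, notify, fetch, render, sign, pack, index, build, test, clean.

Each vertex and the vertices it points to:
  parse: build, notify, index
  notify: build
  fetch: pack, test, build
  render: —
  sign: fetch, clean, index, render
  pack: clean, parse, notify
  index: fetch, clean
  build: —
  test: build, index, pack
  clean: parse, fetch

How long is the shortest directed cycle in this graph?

3

For each vertex v, BFS finds the shortest path from v back to v.
The shortest such closed walk is index → fetch → test → index, length 3.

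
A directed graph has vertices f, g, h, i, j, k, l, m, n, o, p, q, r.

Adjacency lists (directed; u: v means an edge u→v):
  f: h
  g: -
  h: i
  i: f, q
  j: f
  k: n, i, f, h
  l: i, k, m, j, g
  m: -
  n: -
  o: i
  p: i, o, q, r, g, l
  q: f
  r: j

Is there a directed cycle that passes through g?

No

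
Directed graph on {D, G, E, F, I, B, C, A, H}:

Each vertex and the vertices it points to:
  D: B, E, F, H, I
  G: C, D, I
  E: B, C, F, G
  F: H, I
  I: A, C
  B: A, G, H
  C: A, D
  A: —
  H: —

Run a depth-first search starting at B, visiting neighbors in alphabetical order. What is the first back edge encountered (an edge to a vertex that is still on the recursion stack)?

D→B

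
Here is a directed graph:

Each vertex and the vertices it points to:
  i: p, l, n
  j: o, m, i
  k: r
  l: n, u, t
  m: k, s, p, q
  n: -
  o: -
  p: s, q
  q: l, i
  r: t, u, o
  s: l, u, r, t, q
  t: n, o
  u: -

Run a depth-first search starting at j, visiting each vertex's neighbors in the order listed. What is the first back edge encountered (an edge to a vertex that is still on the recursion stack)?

p->s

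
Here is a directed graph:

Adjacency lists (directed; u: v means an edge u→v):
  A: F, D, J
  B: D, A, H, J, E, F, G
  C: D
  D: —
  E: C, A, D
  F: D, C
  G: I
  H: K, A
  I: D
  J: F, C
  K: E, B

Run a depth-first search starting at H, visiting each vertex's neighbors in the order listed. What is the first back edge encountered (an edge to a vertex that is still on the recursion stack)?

B→H

DFS from H (visiting each vertex's neighbors in the order listed); mark gray on enter, black on exit:
H gray
  K gray
    E gray
      C gray
        D gray
        D black
      C black
      A gray
        F gray
          F→D: D black — skip
          F→C: C black — skip
        F black
        A→D: D black — skip
        J gray
          J→F: F black — skip
          J→C: C black — skip
        J black
      A black
      E→D: D black — skip
    E black
    B gray
      B→D: D black — skip
      B→A: A black — skip
      B→H: H is gray → back edge
First back edge: B → H.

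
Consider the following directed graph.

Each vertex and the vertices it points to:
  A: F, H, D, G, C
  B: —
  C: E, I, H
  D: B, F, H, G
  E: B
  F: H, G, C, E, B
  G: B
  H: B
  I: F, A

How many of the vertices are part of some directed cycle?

5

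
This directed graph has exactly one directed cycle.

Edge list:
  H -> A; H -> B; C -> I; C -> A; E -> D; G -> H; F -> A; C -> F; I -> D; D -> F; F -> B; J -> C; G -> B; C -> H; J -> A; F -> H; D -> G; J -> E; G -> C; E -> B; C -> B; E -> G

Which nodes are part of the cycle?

C, D, G, I

DFS with gray/black marking from C:
C gray
  F gray
    A gray
    A black
    B gray
    B black
    H gray
      H→A: A black — skip
      H→B: B black — skip
    H black
  F black
  C→B: B black — skip
  C→H: H black — skip
  I gray
    D gray
      G gray
        G→B: B black — skip
        G→C: C is gray → back edge
Back edge closes the cycle C → I → D → G → C; its vertices are {C, D, G, I}.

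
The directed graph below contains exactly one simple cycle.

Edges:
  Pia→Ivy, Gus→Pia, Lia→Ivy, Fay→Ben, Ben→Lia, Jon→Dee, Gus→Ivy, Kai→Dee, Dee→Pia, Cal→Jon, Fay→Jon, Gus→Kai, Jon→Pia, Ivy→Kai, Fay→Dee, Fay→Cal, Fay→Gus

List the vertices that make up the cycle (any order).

Dee, Ivy, Kai, Pia

DFS with gray/black marking from Kai:
Kai gray
  Dee gray
    Pia gray
      Ivy gray
        Ivy→Kai: Kai is gray → back edge
Back edge closes the cycle Kai → Dee → Pia → Ivy → Kai; its vertices are {Dee, Ivy, Kai, Pia}.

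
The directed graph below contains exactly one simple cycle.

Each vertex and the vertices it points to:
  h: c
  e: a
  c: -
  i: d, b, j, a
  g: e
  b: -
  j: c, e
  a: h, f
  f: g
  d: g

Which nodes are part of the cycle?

a, e, f, g

DFS with gray/black marking from a:
a gray
  h gray
    c gray
    c black
  h black
  f gray
    g gray
      e gray
        e→a: a is gray → back edge
Back edge closes the cycle a → f → g → e → a; its vertices are {a, e, f, g}.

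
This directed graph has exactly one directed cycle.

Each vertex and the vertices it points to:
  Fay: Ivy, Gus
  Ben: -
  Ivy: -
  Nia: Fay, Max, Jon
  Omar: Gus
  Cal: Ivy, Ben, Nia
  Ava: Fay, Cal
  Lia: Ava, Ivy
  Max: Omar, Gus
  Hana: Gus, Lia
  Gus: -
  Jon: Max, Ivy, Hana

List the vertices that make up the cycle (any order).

Ava, Cal, Jon, Lia, Nia, Hana

DFS with gray/black marking from Ava:
Ava gray
  Fay gray
    Ivy gray
    Ivy black
    Gus gray
    Gus black
  Fay black
  Cal gray
    Cal→Ivy: Ivy black — skip
    Ben gray
    Ben black
    Nia gray
      Nia→Fay: Fay black — skip
      Max gray
        Omar gray
          Omar→Gus: Gus black — skip
        Omar black
        Max→Gus: Gus black — skip
      Max black
      Jon gray
        Jon→Max: Max black — skip
        Jon→Ivy: Ivy black — skip
        Hana gray
          Hana→Gus: Gus black — skip
          Lia gray
            Lia→Ava: Ava is gray → back edge
Back edge closes the cycle Ava → Cal → Nia → Jon → Hana → Lia → Ava; its vertices are {Ava, Cal, Jon, Lia, Nia, Hana}.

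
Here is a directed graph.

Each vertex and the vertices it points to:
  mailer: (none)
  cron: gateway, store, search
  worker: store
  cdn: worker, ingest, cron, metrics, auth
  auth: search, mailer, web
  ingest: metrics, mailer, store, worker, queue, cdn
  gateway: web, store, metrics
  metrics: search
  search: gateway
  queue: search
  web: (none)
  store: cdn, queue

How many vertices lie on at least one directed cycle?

10

A vertex is on a directed cycle iff it belongs to a strongly connected component of size ≥ 2 (or has a self-loop).
The vertices on cycles are {cdn, auth, cron, queue, store, ingest, search, worker, gateway, metrics} — 10 in total.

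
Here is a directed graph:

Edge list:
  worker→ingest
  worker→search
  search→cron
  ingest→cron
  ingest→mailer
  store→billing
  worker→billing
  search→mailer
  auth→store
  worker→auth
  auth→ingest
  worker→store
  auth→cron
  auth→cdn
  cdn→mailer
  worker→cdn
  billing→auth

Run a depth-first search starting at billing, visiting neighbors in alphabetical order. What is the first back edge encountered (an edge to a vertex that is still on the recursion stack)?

store->billing

DFS from billing (visiting neighbors in alphabetical order); mark gray on enter, black on exit:
billing gray
  auth gray
    cdn gray
      mailer gray
      mailer black
    cdn black
    cron gray
    cron black
    ingest gray
      ingest→cron: cron black — skip
      ingest→mailer: mailer black — skip
    ingest black
    store gray
      store→billing: billing is gray → back edge
First back edge: store → billing.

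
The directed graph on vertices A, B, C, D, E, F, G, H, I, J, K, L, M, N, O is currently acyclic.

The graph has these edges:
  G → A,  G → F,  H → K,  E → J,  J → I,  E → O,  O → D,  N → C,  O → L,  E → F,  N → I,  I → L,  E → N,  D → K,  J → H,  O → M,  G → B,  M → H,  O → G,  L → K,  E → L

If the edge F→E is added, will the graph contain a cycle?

Yes

Adding F→E creates a cycle iff E can already reach F.
Path from E: E → F.
So E → … → F → E is a cycle.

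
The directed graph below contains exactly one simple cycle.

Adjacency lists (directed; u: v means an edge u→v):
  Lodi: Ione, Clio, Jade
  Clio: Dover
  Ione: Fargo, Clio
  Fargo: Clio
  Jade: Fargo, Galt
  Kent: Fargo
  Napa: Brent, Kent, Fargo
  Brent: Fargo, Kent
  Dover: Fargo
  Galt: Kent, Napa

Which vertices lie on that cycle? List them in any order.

DFS with gray/black marking from Clio:
Clio gray
  Dover gray
    Fargo gray
      Fargo→Clio: Clio is gray → back edge
Back edge closes the cycle Clio → Dover → Fargo → Clio; its vertices are {Clio, Dover, Fargo}.

Clio, Dover, Fargo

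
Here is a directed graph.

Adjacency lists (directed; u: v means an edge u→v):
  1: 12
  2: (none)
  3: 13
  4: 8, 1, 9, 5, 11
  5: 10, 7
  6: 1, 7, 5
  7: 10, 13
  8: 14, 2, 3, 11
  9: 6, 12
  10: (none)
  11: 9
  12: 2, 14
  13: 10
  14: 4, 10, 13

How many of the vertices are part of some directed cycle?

8

A vertex is on a directed cycle iff it belongs to a strongly connected component of size ≥ 2 (or has a self-loop).
The vertices on cycles are {1, 4, 6, 8, 9, 11, 12, 14} — 8 in total.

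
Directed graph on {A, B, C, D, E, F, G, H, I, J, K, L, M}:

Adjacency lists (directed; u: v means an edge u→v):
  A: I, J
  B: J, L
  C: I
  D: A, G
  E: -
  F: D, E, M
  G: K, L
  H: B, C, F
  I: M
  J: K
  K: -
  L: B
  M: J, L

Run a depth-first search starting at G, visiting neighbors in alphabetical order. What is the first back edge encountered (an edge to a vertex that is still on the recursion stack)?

DFS from G (visiting neighbors in alphabetical order); mark gray on enter, black on exit:
G gray
  K gray
  K black
  L gray
    B gray
      J gray
        J→K: K black — skip
      J black
      B→L: L is gray → back edge
First back edge: B → L.

B→L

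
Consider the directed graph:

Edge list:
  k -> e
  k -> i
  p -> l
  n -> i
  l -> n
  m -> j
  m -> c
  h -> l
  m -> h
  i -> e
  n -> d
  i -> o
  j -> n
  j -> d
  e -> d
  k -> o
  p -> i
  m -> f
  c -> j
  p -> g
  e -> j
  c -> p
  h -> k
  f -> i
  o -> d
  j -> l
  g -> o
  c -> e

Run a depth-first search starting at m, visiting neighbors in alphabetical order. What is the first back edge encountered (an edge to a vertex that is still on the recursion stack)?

i→e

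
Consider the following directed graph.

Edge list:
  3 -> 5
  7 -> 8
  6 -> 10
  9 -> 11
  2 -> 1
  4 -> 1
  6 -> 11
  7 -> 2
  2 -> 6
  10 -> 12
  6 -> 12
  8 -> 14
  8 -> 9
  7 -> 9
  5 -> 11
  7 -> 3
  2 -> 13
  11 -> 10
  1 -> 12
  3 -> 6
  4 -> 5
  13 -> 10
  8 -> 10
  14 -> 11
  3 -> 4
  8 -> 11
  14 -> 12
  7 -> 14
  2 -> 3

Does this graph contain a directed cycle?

DFS with white/gray/black marking, starting from 12:
12 gray
12 black
1 gray
  1→12: 12 black — skip
1 black
4 gray
  4→1: 1 black — skip
  5 gray
    11 gray
      10 gray
        10→12: 12 black — skip
      10 black
    11 black
  5 black
4 black
9 gray
  9→11: 11 black — skip
9 black
7 gray
  14 gray
    14→11: 11 black — skip
    14→12: 12 black — skip
  14 black
  2 gray
    3 gray
      3→5: 5 black — skip
      3→4: 4 black — skip
      6 gray
        6→12: 12 black — skip
        6→11: 11 black — skip
        6→10: 10 black — skip
      6 black
    3 black
    2→6: 6 black — skip
    13 gray
      13→10: 10 black — skip
    13 black
    2→1: 1 black — skip
  2 black
  7→3: 3 black — skip
  7→9: 9 black — skip
  8 gray
    8→10: 10 black — skip
    8→9: 9 black — skip
    8→11: 11 black — skip
    8→14: 14 black — skip
  8 black
7 black
Every edge goes to a white or black vertex — no back edge, so the graph is acyclic.

No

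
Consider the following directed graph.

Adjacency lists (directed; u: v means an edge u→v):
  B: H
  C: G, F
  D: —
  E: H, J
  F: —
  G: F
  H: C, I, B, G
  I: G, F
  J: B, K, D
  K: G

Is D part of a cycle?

No

D lies on a cycle iff there is a path from D back to itself.
Exploring from D, it never reaches itself; equivalently, its strongly connected component is a singleton.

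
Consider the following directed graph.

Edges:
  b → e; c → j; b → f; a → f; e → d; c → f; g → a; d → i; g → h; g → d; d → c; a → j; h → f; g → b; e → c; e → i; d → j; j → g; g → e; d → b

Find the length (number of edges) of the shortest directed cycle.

For each vertex v, BFS finds the shortest path from v back to v.
The shortest such closed walk is g → d → j → g, length 3.

3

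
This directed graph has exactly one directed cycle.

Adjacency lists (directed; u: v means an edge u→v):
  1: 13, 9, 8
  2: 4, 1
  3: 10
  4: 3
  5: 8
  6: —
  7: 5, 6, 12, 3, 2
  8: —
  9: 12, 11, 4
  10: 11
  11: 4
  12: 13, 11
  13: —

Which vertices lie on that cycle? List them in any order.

DFS with gray/black marking from 3:
3 gray
  10 gray
    11 gray
      4 gray
        4→3: 3 is gray → back edge
Back edge closes the cycle 3 → 10 → 11 → 4 → 3; its vertices are {3, 4, 10, 11}.

3, 4, 10, 11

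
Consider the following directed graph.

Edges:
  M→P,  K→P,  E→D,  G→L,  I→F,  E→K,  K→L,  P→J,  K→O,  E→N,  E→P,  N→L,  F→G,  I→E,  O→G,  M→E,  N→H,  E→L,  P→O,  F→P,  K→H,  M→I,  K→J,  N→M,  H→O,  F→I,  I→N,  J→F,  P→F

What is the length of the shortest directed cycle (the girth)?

2

For each vertex v, BFS finds the shortest path from v back to v.
The shortest such closed walk is I → F → I, length 2.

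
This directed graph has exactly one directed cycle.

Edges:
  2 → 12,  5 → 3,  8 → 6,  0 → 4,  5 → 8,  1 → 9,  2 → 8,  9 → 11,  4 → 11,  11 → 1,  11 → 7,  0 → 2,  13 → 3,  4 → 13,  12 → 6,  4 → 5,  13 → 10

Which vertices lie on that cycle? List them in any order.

1, 9, 11

DFS with gray/black marking from 11:
11 gray
  1 gray
    9 gray
      9→11: 11 is gray → back edge
Back edge closes the cycle 11 → 1 → 9 → 11; its vertices are {1, 9, 11}.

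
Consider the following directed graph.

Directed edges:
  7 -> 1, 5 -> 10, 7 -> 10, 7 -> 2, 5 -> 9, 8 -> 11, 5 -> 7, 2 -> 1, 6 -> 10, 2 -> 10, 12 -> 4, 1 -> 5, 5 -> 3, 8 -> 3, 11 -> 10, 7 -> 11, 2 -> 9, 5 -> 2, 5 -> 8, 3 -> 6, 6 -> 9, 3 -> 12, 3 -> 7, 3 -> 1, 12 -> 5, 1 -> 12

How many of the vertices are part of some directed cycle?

A vertex is on a directed cycle iff it belongs to a strongly connected component of size ≥ 2 (or has a self-loop).
The vertices on cycles are {1, 2, 3, 5, 7, 8, 12} — 7 in total.

7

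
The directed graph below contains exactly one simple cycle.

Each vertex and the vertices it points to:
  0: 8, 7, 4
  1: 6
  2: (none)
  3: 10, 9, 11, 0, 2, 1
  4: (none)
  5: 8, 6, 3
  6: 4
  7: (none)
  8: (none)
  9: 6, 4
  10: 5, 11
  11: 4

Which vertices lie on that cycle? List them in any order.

3, 5, 10

DFS with gray/black marking from 3:
3 gray
  10 gray
    5 gray
      8 gray
      8 black
      6 gray
        4 gray
        4 black
      6 black
      5→3: 3 is gray → back edge
Back edge closes the cycle 3 → 10 → 5 → 3; its vertices are {3, 5, 10}.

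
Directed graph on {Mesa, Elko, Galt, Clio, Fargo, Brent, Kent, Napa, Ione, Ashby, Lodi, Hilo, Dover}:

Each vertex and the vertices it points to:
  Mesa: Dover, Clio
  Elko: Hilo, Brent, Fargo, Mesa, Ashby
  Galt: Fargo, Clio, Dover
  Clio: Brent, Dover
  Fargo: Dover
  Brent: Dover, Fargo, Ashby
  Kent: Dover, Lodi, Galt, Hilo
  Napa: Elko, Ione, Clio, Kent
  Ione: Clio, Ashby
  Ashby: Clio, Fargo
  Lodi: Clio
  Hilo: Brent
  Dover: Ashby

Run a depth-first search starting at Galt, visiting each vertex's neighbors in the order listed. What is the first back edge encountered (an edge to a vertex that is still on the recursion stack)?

DFS from Galt (visiting each vertex's neighbors in the order listed); mark gray on enter, black on exit:
Galt gray
  Fargo gray
    Dover gray
      Ashby gray
        Clio gray
          Brent gray
            Brent→Dover: Dover is gray → back edge
First back edge: Brent → Dover.

Brent->Dover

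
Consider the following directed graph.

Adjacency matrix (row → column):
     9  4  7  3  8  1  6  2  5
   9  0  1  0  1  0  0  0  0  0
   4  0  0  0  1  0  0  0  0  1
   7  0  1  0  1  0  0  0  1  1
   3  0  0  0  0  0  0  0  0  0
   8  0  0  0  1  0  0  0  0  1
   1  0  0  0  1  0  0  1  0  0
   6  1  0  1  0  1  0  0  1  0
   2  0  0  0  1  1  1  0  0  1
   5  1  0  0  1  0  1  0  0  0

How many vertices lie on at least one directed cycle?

8

A vertex is on a directed cycle iff it belongs to a strongly connected component of size ≥ 2 (or has a self-loop).
The vertices on cycles are {1, 2, 4, 5, 6, 7, 8, 9} — 8 in total.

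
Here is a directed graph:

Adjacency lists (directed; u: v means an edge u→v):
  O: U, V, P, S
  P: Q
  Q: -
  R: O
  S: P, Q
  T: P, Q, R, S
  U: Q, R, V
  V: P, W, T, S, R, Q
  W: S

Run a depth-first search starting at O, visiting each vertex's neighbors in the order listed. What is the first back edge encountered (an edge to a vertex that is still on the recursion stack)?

DFS from O (visiting each vertex's neighbors in the order listed); mark gray on enter, black on exit:
O gray
  U gray
    Q gray
    Q black
    R gray
      R→O: O is gray → back edge
First back edge: R → O.

R->O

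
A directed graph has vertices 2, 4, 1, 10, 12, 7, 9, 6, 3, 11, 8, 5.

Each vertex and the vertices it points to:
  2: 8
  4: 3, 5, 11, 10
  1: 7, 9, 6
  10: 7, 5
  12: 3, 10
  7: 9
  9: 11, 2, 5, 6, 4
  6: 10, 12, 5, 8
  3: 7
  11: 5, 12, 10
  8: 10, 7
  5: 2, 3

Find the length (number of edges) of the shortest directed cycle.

4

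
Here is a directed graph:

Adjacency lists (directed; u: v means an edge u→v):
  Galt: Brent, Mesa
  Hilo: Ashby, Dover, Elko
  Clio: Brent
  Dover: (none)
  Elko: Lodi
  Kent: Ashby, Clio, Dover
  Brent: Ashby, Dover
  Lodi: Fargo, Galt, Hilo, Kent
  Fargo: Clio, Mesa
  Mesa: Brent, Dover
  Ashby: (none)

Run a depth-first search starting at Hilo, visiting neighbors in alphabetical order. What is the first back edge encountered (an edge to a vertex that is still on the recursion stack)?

Lodi→Hilo

DFS from Hilo (visiting neighbors in alphabetical order); mark gray on enter, black on exit:
Hilo gray
  Ashby gray
  Ashby black
  Dover gray
  Dover black
  Elko gray
    Lodi gray
      Fargo gray
        Clio gray
          Brent gray
            Brent→Ashby: Ashby black — skip
            Brent→Dover: Dover black — skip
          Brent black
        Clio black
        Mesa gray
          Mesa→Brent: Brent black — skip
          Mesa→Dover: Dover black — skip
        Mesa black
      Fargo black
      Galt gray
        Galt→Brent: Brent black — skip
        Galt→Mesa: Mesa black — skip
      Galt black
      Lodi→Hilo: Hilo is gray → back edge
First back edge: Lodi → Hilo.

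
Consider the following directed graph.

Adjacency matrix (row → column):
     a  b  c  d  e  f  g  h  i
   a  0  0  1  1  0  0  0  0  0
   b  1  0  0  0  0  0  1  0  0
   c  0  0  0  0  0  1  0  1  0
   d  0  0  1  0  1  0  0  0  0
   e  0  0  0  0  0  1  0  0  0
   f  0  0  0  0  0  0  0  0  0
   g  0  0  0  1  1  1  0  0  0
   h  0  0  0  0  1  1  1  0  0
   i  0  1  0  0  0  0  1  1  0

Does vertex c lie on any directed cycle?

Yes

c is on a cycle iff c can reach itself via ≥1 edge.
c → h → g → d → c — yes.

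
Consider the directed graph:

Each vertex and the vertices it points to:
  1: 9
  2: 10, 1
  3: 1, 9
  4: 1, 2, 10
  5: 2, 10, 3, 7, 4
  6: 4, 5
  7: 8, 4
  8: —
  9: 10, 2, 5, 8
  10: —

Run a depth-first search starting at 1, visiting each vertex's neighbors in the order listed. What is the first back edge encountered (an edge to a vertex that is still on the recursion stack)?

DFS from 1 (visiting each vertex's neighbors in the order listed); mark gray on enter, black on exit:
1 gray
  9 gray
    10 gray
    10 black
    2 gray
      2→10: 10 black — skip
      2→1: 1 is gray → back edge
First back edge: 2 → 1.

2→1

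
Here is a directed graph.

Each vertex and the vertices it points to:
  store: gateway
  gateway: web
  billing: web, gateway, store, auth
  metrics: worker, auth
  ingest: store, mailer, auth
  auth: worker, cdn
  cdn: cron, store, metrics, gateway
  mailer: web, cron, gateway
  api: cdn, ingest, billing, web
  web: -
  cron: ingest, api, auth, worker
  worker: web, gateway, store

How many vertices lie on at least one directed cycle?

8

A vertex is on a directed cycle iff it belongs to a strongly connected component of size ≥ 2 (or has a self-loop).
The vertices on cycles are {api, cdn, auth, cron, ingest, mailer, billing, metrics} — 8 in total.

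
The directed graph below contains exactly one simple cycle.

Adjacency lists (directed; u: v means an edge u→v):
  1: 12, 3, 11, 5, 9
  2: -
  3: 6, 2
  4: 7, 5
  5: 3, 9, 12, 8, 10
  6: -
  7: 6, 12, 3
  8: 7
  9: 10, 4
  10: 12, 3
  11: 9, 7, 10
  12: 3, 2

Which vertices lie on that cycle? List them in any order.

4, 5, 9

DFS with gray/black marking from 5:
5 gray
  3 gray
    6 gray
    6 black
    2 gray
    2 black
  3 black
  9 gray
    10 gray
      12 gray
        12→3: 3 black — skip
        12→2: 2 black — skip
      12 black
      10→3: 3 black — skip
    10 black
    4 gray
      7 gray
        7→6: 6 black — skip
        7→12: 12 black — skip
        7→3: 3 black — skip
      7 black
      4→5: 5 is gray → back edge
Back edge closes the cycle 5 → 9 → 4 → 5; its vertices are {4, 5, 9}.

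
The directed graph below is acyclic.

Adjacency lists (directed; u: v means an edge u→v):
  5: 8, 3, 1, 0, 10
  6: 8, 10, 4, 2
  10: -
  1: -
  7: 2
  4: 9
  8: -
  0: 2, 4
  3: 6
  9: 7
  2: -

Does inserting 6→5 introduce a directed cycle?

Adding 6→5 creates a cycle iff 5 can already reach 6.
Path from 5: 5 → 3 → 6.
So 5 → … → 6 → 5 is a cycle.

Yes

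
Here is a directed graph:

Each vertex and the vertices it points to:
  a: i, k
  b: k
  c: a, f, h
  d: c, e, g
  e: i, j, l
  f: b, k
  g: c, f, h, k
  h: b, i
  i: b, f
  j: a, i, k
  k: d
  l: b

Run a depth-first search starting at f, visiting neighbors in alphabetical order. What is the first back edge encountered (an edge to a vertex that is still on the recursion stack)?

i→b

DFS from f (visiting neighbors in alphabetical order); mark gray on enter, black on exit:
f gray
  b gray
    k gray
      d gray
        c gray
          a gray
            i gray
              i→b: b is gray → back edge
First back edge: i → b.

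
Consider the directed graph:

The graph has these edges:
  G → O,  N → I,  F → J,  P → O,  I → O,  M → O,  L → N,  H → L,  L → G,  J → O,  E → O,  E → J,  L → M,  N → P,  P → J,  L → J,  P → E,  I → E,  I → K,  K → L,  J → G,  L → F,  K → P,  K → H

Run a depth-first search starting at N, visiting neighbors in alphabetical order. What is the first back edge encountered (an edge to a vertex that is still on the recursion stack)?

DFS from N (visiting neighbors in alphabetical order); mark gray on enter, black on exit:
N gray
  I gray
    E gray
      J gray
        G gray
          O gray
          O black
        G black
        J→O: O black — skip
      J black
      E→O: O black — skip
    E black
    K gray
      H gray
        L gray
          F gray
            F→J: J black — skip
          F black
          L→G: G black — skip
          L→J: J black — skip
          M gray
            M→O: O black — skip
          M black
          L→N: N is gray → back edge
First back edge: L → N.

L→N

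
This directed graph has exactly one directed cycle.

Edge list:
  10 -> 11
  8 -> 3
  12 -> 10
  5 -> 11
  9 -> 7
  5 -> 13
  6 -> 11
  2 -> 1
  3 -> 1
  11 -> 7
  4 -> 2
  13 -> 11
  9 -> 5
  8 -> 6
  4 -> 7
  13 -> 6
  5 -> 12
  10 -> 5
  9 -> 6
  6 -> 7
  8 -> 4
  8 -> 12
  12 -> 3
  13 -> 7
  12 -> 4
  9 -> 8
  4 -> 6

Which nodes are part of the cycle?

DFS with gray/black marking from 5:
5 gray
  13 gray
    11 gray
      7 gray
      7 black
    11 black
    6 gray
      6→7: 7 black — skip
      6→11: 11 black — skip
    6 black
    13→7: 7 black — skip
  13 black
  12 gray
    3 gray
      1 gray
      1 black
    3 black
    4 gray
      4→6: 6 black — skip
      4→7: 7 black — skip
      2 gray
        2→1: 1 black — skip
      2 black
    4 black
    10 gray
      10→5: 5 is gray → back edge
Back edge closes the cycle 5 → 12 → 10 → 5; its vertices are {5, 10, 12}.

5, 10, 12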